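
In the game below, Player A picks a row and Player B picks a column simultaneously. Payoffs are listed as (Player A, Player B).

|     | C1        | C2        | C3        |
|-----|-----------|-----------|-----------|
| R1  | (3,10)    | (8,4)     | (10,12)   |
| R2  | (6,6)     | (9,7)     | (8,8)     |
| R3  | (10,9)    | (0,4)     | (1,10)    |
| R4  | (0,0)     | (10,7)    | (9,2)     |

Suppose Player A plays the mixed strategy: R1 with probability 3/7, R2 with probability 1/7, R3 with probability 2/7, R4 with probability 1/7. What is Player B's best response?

Player B's best reply maximizes expected payoff against the mix.
C1: (3/7)·10 + (1/7)·6 + (2/7)·9 + (1/7)·0 = 54/7
C2: (3/7)·4 + (1/7)·7 + (2/7)·4 + (1/7)·7 = 34/7
C3: (3/7)·12 + (1/7)·8 + (2/7)·10 + (1/7)·2 = 66/7
Highest expected payoff is 66/7, from C3.

C3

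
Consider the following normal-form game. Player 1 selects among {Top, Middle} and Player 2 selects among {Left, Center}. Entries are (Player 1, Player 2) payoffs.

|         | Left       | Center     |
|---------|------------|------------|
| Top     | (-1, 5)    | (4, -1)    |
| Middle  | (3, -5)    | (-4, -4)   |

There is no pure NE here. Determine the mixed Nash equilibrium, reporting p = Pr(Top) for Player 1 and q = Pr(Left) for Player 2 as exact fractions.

p = 1/7, q = 2/3

In a mixed NE each player is indifferent between their pure strategies, so the opponent's mix sets the indifference.
Player 2 indifferent between Left and Center: p·5 + (1−p)·(-5) = p·(-1) + (1−p)·(-4) ⟹ (-5) + 10p = (-4) + 3p ⟹ p = 1/7.
Player 1 indifferent between Top and Middle: q·(-1) + (1−q)·4 = q·3 + (1−q)·(-4) ⟹ 4 + (-5)q = (-4) + 7q ⟹ q = 2/3.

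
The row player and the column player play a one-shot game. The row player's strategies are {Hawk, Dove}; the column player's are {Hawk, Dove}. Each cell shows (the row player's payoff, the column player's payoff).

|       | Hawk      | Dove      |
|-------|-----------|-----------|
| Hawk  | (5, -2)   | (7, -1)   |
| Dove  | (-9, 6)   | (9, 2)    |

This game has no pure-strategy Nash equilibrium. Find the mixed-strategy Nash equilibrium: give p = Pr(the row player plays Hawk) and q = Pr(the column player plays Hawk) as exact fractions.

p = 4/5, q = 1/8

In a mixed NE each player is indifferent between their pure strategies, so the opponent's mix sets the indifference.
The column player indifferent between Hawk and Dove: p·(-2) + (1−p)·6 = p·(-1) + (1−p)·2 ⟹ 6 + (-8)p = 2 + (-3)p ⟹ p = 4/5.
The row player indifferent between Hawk and Dove: q·5 + (1−q)·7 = q·(-9) + (1−q)·9 ⟹ 7 + (-2)q = 9 + (-18)q ⟹ q = 1/8.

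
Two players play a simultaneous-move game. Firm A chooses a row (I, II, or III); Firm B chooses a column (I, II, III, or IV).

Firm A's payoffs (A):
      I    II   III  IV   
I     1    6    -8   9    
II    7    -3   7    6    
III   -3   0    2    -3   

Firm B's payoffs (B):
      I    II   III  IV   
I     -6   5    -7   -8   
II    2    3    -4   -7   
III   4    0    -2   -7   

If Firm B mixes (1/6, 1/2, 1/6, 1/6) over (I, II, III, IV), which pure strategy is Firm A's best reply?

I

Firm A's best reply maximizes expected payoff against the mix.
I: (1/6)·1 + (1/2)·6 + (1/6)·(-8) + (1/6)·9 = 10/3
II: (1/6)·7 + (1/2)·(-3) + (1/6)·7 + (1/6)·6 = 11/6
III: (1/6)·(-3) + (1/2)·0 + (1/6)·2 + (1/6)·(-3) = -2/3
Highest expected payoff is 10/3, from I.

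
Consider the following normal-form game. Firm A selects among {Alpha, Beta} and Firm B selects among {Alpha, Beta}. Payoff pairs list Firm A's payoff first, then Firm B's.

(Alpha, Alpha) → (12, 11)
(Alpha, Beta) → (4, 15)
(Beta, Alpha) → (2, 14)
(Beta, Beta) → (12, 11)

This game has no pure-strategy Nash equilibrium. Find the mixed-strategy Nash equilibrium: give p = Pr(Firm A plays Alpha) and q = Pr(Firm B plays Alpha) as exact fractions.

p = 3/7, q = 4/9

Each player's mixing probability is pinned down by making the *other* player indifferent.
Firm B indifferent between Alpha and Beta: p·11 + (1−p)·14 = p·15 + (1−p)·11 ⟹ 14 + (-3)p = 11 + 4p ⟹ p = 3/7.
Firm A indifferent between Alpha and Beta: q·12 + (1−q)·4 = q·2 + (1−q)·12 ⟹ 4 + 8q = 12 + (-10)q ⟹ q = 4/9.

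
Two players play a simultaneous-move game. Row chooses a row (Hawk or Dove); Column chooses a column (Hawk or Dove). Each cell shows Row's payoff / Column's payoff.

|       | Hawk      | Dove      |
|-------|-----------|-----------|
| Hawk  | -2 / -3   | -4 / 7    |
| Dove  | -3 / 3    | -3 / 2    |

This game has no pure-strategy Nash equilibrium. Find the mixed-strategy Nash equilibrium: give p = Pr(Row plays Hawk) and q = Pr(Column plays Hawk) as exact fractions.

p = 1/11, q = 1/2

Each player's mixing probability is pinned down by making the *other* player indifferent.
Column indifferent between Hawk and Dove: p·(-3) + (1−p)·3 = p·7 + (1−p)·2 ⟹ 3 + (-6)p = 2 + 5p ⟹ p = 1/11.
Row indifferent between Hawk and Dove: q·(-2) + (1−q)·(-4) = q·(-3) + (1−q)·(-3) ⟹ (-4) + 2q = (-3) + 0q ⟹ q = 1/2.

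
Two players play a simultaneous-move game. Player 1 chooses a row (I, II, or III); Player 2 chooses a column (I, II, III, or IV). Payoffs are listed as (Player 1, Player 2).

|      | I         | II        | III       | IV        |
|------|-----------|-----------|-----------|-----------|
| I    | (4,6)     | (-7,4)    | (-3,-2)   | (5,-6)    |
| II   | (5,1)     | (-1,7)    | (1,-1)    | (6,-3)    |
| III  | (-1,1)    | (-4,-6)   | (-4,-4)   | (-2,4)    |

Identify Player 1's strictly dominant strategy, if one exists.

A strategy is strictly dominant if it gives Player 1 a strictly higher payoff than every other strategy, against every choice by the opponent.
II strictly dominates: vs I: 5 > each of {4, -1}; vs II: -1 > each of {-7, -4}; vs III: 1 > each of {-3, -4}; vs IV: 6 > each of {5, -2}.

II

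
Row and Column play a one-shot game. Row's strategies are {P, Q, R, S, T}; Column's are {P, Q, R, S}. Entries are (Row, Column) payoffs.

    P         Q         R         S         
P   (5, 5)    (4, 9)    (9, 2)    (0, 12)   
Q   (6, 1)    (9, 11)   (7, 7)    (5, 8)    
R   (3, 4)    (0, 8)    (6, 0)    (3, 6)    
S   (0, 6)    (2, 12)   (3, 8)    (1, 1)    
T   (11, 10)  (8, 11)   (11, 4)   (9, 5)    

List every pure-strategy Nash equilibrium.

(Q, Q)

Find each player's best response to every opponent strategy; NE are the intersections.
Row's best responses — vs P: T (payoff 11); vs Q: Q (payoff 9); vs R: T (payoff 11); vs S: T (payoff 9).
Column's best responses — vs P: S (payoff 12); vs Q: Q (payoff 11); vs R: Q (payoff 8); vs S: Q (payoff 12); vs T: Q (payoff 11).
The only mutual best response is (Q, Q); neither player gains by switching there.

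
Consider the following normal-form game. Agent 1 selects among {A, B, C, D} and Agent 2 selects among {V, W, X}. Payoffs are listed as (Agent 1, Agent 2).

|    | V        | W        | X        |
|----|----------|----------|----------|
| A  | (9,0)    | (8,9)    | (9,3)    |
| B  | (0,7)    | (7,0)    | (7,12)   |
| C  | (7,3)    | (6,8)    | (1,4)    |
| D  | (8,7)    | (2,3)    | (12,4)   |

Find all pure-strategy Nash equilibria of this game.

Check mutual best responses: a cell is a NE iff neither player can gain by unilaterally deviating.
Agent 1's best responses — vs V: A (payoff 9); vs W: A (payoff 8); vs X: D (payoff 12).
Agent 2's best responses — vs A: W (payoff 9); vs B: X (payoff 12); vs C: W (payoff 8); vs D: V (payoff 7).
The only mutual best response is (A, W); neither player gains by switching there.

(A, W)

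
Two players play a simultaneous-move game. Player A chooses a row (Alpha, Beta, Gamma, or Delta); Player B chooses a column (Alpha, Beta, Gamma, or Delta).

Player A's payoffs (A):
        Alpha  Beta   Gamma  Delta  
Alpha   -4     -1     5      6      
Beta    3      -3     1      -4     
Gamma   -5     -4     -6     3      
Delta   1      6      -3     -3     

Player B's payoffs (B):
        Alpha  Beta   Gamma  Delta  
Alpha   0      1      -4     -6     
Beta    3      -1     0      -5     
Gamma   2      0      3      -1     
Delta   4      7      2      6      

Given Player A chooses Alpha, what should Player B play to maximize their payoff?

With Player A fixed at Alpha, Player B's payoffs are: Alpha → 0, Beta → 1, Gamma → -4, Delta → -6.
The maximum is 1, achieved by Beta.

Beta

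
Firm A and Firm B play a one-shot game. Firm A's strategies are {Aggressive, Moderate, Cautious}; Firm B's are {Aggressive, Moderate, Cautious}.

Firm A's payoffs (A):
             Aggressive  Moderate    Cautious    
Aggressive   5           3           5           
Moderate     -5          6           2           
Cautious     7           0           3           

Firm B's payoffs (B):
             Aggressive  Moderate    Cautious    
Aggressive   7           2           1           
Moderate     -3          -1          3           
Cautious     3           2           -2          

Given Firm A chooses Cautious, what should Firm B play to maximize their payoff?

With Firm A fixed at Cautious, Firm B's payoffs are: Aggressive → 3, Moderate → 2, Cautious → -2.
The maximum is 3, achieved by Aggressive.

Aggressive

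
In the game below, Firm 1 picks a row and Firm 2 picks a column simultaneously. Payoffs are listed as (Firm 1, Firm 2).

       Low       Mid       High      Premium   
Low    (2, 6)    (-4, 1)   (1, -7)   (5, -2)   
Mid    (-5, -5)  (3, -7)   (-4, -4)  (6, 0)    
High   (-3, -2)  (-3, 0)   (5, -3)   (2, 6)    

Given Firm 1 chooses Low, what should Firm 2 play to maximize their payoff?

With Firm 1 fixed at Low, Firm 2's payoffs are: Low → 6, Mid → 1, High → -7, Premium → -2.
The maximum is 6, achieved by Low.

Low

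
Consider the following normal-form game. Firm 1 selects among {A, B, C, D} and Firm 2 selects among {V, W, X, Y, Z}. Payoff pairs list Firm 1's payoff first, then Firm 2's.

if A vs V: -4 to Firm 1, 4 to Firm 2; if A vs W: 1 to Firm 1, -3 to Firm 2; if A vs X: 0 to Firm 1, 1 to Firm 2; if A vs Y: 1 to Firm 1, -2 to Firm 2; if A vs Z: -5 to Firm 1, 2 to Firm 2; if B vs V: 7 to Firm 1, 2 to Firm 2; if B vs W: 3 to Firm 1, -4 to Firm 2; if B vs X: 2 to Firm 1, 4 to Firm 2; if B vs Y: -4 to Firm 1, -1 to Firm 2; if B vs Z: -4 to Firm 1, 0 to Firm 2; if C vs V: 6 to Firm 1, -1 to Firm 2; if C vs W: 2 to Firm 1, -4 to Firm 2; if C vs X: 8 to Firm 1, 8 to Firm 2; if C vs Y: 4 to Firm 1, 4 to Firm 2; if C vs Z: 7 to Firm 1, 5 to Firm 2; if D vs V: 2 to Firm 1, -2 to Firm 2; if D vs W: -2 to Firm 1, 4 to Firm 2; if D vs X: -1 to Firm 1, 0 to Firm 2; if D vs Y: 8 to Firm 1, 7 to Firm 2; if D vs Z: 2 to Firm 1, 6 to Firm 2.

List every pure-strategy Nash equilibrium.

(C, X) and (D, Y)

Find each player's best response to every opponent strategy; NE are the intersections.
Firm 1's best responses — vs V: B (payoff 7); vs W: B (payoff 3); vs X: C (payoff 8); vs Y: D (payoff 8); vs Z: C (payoff 7).
Firm 2's best responses — vs A: V (payoff 4); vs B: X (payoff 4); vs C: X (payoff 8); vs D: Y (payoff 7).
Mutual best responses occur at (C, X) and (D, Y); at each, neither player gains by switching.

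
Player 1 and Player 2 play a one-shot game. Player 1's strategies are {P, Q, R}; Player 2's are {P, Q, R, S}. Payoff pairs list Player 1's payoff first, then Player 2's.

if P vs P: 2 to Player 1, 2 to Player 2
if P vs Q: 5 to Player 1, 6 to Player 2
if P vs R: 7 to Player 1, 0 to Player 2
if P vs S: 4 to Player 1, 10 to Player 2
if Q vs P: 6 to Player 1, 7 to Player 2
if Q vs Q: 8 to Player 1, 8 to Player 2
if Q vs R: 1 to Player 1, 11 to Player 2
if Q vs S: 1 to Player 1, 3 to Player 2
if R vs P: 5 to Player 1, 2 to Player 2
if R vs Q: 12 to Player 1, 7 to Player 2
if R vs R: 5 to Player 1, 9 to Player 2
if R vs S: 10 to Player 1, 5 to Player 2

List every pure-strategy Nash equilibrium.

None

A profile is a Nash equilibrium when each player is best-responding to the other.
Player 1's best responses — vs P: Q (payoff 6); vs Q: R (payoff 12); vs R: P (payoff 7); vs S: R (payoff 10).
Player 2's best responses — vs P: S (payoff 10); vs Q: R (payoff 11); vs R: R (payoff 9).
No cell has both players best-responding. For instance, Player 1's best reply to R is P, but against P Player 2 prefers S over R.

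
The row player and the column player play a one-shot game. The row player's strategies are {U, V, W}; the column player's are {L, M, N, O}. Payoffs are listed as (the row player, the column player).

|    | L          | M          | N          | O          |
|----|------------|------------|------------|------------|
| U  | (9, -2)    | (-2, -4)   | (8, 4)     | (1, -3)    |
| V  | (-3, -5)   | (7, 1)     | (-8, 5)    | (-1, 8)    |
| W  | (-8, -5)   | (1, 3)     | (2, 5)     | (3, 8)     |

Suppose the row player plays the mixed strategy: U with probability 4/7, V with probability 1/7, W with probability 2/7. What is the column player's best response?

N

Compute the column player's expected payoff from each pure strategy against the given mix.
L: (4/7)·(-2) + (1/7)·(-5) + (2/7)·(-5) = -23/7
M: (4/7)·(-4) + (1/7)·1 + (2/7)·3 = -9/7
N: (4/7)·4 + (1/7)·5 + (2/7)·5 = 31/7
O: (4/7)·(-3) + (1/7)·8 + (2/7)·8 = 12/7
Highest expected payoff is 31/7, from N.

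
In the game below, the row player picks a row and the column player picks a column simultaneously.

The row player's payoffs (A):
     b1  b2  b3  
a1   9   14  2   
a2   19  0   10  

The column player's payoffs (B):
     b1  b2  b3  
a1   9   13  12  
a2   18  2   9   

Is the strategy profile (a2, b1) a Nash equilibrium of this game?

Holding the column player at b1: the row player gets 19 from a2, versus 9 from a1. No profitable deviation for the row player.
Holding the row player at a2: the column player gets 18 from b1, versus 2 from b2, 9 from b3. No profitable deviation for the column player either.

Yes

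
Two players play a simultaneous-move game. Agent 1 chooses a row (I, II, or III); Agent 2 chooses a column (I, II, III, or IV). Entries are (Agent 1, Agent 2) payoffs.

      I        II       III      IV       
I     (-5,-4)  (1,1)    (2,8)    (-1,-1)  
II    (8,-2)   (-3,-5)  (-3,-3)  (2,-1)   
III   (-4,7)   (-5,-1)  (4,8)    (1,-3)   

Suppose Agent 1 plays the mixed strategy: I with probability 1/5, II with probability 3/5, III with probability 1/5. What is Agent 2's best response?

Compute Agent 2's expected payoff from each pure strategy against the given mix.
I: (1/5)·(-4) + (3/5)·(-2) + (1/5)·7 = -3/5
II: (1/5)·1 + (3/5)·(-5) + (1/5)·(-1) = -3
III: (1/5)·8 + (3/5)·(-3) + (1/5)·8 = 7/5
IV: (1/5)·(-1) + (3/5)·(-1) + (1/5)·(-3) = -7/5
Highest expected payoff is 7/5, from III.

III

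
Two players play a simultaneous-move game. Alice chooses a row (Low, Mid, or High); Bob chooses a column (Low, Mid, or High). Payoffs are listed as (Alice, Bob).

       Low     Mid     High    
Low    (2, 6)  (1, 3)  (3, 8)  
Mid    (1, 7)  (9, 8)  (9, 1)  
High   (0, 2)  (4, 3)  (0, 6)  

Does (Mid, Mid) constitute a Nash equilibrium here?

Yes

Holding Bob at Mid: Alice gets 9 from Mid, versus 1 from Low, 4 from High. No profitable deviation for Alice.
Holding Alice at Mid: Bob gets 8 from Mid, versus 7 from Low, 1 from High. No profitable deviation for Bob either.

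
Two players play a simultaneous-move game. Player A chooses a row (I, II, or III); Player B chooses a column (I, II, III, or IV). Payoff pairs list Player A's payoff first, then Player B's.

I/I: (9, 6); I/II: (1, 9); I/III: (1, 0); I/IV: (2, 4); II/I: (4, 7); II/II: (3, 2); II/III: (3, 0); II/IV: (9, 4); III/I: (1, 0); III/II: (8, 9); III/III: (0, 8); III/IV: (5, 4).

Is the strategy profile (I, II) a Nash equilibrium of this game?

Holding Player B at II: Player A gets 1 from I but could get 8 by switching to III. Player A has a profitable deviation.

No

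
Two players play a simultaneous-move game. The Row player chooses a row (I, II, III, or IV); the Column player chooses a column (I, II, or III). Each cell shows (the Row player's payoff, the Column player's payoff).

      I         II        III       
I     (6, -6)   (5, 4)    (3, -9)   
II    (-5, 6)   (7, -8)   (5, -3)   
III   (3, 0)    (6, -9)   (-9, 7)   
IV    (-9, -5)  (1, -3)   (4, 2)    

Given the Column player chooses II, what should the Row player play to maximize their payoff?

II

With the Column player fixed at II, the Row player's payoffs are: I → 5, II → 7, III → 6, IV → 1.
The maximum is 7, achieved by II.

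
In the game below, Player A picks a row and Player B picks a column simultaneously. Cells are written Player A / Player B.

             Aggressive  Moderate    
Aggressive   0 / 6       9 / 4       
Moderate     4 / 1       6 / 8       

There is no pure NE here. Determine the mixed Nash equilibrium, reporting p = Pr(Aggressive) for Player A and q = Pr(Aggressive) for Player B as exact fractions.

p = 7/9, q = 3/7

Each player's mixing probability is pinned down by making the *other* player indifferent.
Player B indifferent between Aggressive and Moderate: p·6 + (1−p)·1 = p·4 + (1−p)·8 ⟹ 1 + 5p = 8 + (-4)p ⟹ p = 7/9.
Player A indifferent between Aggressive and Moderate: q·0 + (1−q)·9 = q·4 + (1−q)·6 ⟹ 9 + (-9)q = 6 + (-2)q ⟹ q = 3/7.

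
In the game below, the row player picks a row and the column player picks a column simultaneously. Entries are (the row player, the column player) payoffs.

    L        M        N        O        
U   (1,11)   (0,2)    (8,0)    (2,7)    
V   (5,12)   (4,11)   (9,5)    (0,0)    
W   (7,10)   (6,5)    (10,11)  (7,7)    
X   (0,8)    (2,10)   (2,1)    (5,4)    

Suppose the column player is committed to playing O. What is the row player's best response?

W

With the column player fixed at O, the row player's payoffs are: U → 2, V → 0, W → 7, X → 5.
The maximum is 7, achieved by W.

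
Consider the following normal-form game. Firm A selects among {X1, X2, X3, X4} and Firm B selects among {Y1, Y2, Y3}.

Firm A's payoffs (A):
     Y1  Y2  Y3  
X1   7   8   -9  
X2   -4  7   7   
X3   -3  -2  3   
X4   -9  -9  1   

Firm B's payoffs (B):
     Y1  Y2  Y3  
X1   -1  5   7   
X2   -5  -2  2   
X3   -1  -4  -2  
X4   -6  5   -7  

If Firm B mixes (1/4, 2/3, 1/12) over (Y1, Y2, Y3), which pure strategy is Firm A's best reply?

Firm A's best reply maximizes expected payoff against the mix.
X1: (1/4)·7 + (2/3)·8 + (1/12)·(-9) = 19/3
X2: (1/4)·(-4) + (2/3)·7 + (1/12)·7 = 17/4
X3: (1/4)·(-3) + (2/3)·(-2) + (1/12)·3 = -11/6
X4: (1/4)·(-9) + (2/3)·(-9) + (1/12)·1 = -49/6
Highest expected payoff is 19/3, from X1.

X1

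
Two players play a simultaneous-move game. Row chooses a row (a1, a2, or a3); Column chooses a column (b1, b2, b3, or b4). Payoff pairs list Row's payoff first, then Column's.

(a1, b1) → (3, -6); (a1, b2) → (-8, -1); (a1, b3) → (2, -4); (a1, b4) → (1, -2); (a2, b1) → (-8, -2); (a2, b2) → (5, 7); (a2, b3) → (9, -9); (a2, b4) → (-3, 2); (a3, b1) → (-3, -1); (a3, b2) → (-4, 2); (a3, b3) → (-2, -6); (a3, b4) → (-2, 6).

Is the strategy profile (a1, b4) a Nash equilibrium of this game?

No

Holding Column at b4: Row gets 1 from a1, versus -3 from a2, -2 from a3. No profitable deviation for Row.
Holding Row at a1: Column gets -2 from b4 but could get -1 by switching to b2. Column has a profitable deviation.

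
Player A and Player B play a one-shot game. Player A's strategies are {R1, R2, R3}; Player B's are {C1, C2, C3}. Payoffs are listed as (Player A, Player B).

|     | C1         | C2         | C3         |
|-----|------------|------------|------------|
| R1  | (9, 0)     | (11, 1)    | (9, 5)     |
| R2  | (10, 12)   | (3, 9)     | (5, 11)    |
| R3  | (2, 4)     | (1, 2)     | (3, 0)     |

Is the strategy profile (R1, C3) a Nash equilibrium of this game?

Holding Player B at C3: Player A gets 9 from R1, versus 5 from R2, 3 from R3. No profitable deviation for Player A.
Holding Player A at R1: Player B gets 5 from C3, versus 0 from C1, 1 from C2. No profitable deviation for Player B either.

Yes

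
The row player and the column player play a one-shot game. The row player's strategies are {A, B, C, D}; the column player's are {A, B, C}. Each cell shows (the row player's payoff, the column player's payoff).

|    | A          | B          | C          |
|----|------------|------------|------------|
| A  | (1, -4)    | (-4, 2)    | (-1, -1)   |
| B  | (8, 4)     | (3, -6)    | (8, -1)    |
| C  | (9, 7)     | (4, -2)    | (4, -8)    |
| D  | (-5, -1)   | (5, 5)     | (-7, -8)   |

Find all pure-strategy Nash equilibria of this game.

Check mutual best responses: a cell is a NE iff neither player can gain by unilaterally deviating.
The row player's best responses — vs A: C (payoff 9); vs B: D (payoff 5); vs C: B (payoff 8).
The column player's best responses — vs A: B (payoff 2); vs B: A (payoff 4); vs C: A (payoff 7); vs D: B (payoff 5).
Mutual best responses occur at (C, A) and (D, B); at each, neither player gains by switching.

(C, A) and (D, B)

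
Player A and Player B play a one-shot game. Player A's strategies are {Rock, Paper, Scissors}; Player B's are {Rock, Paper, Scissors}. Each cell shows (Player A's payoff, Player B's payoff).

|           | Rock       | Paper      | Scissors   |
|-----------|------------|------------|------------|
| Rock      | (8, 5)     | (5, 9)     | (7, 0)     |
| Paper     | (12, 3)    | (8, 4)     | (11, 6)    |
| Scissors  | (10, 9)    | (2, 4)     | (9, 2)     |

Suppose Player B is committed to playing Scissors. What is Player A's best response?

With Player B fixed at Scissors, Player A's payoffs are: Rock → 7, Paper → 11, Scissors → 9.
The maximum is 11, achieved by Paper.

Paper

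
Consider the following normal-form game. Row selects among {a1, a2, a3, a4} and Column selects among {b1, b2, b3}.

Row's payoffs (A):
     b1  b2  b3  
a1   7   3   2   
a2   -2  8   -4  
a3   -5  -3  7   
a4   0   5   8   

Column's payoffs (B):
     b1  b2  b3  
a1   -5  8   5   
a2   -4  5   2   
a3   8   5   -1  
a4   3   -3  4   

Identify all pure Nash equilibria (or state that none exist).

Check mutual best responses: a cell is a NE iff neither player can gain by unilaterally deviating.
Row's best responses — vs b1: a1 (payoff 7); vs b2: a2 (payoff 8); vs b3: a4 (payoff 8).
Column's best responses — vs a1: b2 (payoff 8); vs a2: b2 (payoff 5); vs a3: b1 (payoff 8); vs a4: b3 (payoff 4).
Mutual best responses occur at (a2, b2) and (a4, b3); at each, neither player gains by switching.

(a2, b2) and (a4, b3)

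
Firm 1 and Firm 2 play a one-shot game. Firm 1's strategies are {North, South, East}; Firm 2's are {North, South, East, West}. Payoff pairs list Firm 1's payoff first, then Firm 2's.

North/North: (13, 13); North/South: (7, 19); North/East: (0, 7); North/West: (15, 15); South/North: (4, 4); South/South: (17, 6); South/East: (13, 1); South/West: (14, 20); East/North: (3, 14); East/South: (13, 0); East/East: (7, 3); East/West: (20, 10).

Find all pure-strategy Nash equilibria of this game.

Find each player's best response to every opponent strategy; NE are the intersections.
Firm 1's best responses — vs North: North (payoff 13); vs South: South (payoff 17); vs East: South (payoff 13); vs West: East (payoff 20).
Firm 2's best responses — vs North: South (payoff 19); vs South: West (payoff 20); vs East: North (payoff 14).
No cell has both players best-responding. For instance, Firm 1's best reply to East is South, but against South Firm 2 prefers West over East.

No pure-strategy Nash equilibrium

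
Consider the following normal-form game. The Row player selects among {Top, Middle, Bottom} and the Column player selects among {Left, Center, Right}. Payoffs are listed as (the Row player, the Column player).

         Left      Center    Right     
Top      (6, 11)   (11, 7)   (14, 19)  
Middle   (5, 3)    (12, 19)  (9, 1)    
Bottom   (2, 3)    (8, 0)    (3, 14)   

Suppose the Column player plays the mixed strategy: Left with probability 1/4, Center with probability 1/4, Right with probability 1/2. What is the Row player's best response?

Top

The Row player's best reply maximizes expected payoff against the mix.
Top: (1/4)·6 + (1/4)·11 + (1/2)·14 = 45/4
Middle: (1/4)·5 + (1/4)·12 + (1/2)·9 = 35/4
Bottom: (1/4)·2 + (1/4)·8 + (1/2)·3 = 4
Highest expected payoff is 45/4, from Top.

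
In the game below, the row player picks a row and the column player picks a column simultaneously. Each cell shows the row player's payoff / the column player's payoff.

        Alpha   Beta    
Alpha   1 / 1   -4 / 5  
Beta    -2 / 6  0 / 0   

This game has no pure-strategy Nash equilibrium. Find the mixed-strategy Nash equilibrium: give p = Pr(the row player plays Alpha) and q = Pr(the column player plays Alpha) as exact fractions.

p = 3/5, q = 4/7

In a mixed NE each player is indifferent between their pure strategies, so the opponent's mix sets the indifference.
The column player indifferent between Alpha and Beta: p·1 + (1−p)·6 = p·5 + (1−p)·0 ⟹ 6 + (-5)p = 0 + 5p ⟹ p = 3/5.
The row player indifferent between Alpha and Beta: q·1 + (1−q)·(-4) = q·(-2) + (1−q)·0 ⟹ (-4) + 5q = 0 + (-2)q ⟹ q = 4/7.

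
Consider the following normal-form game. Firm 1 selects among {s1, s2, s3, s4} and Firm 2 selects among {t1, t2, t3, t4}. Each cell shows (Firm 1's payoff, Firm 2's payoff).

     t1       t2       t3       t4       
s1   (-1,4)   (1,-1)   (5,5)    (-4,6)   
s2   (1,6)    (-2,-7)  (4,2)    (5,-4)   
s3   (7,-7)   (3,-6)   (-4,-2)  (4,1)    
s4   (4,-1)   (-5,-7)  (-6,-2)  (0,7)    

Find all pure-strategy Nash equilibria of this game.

None

A profile is a Nash equilibrium when each player is best-responding to the other.
Firm 1's best responses — vs t1: s3 (payoff 7); vs t2: s3 (payoff 3); vs t3: s1 (payoff 5); vs t4: s2 (payoff 5).
Firm 2's best responses — vs s1: t4 (payoff 6); vs s2: t1 (payoff 6); vs s3: t4 (payoff 1); vs s4: t4 (payoff 7).
No cell has both players best-responding. For instance, Firm 1's best reply to t1 is s3, but against s3 Firm 2 prefers t4 over t1.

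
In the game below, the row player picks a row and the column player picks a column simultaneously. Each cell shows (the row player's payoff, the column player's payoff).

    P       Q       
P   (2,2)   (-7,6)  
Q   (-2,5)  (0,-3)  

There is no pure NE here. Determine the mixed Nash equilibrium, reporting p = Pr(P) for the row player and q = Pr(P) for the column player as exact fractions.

p = 2/3, q = 7/11

In a mixed NE each player is indifferent between their pure strategies, so the opponent's mix sets the indifference.
The column player indifferent between P and Q: p·2 + (1−p)·5 = p·6 + (1−p)·(-3) ⟹ 5 + (-3)p = (-3) + 9p ⟹ p = 2/3.
The row player indifferent between P and Q: q·2 + (1−q)·(-7) = q·(-2) + (1−q)·0 ⟹ (-7) + 9q = 0 + (-2)q ⟹ q = 7/11.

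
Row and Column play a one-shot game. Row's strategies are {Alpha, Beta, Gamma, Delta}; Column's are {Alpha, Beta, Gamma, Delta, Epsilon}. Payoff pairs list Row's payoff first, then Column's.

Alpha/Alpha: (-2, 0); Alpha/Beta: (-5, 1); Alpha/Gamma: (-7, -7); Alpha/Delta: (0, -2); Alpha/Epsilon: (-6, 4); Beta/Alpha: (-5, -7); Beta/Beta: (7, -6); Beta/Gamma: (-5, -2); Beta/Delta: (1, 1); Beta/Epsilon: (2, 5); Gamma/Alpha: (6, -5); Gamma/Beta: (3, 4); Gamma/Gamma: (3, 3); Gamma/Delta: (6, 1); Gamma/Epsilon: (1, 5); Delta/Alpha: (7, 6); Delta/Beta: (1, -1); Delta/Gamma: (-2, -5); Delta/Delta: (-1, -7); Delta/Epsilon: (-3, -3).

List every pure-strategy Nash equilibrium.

A profile is a Nash equilibrium when each player is best-responding to the other.
Row's best responses — vs Alpha: Delta (payoff 7); vs Beta: Beta (payoff 7); vs Gamma: Gamma (payoff 3); vs Delta: Gamma (payoff 6); vs Epsilon: Beta (payoff 2).
Column's best responses — vs Alpha: Epsilon (payoff 4); vs Beta: Epsilon (payoff 5); vs Gamma: Epsilon (payoff 5); vs Delta: Alpha (payoff 6).
Mutual best responses occur at (Beta, Epsilon) and (Delta, Alpha); at each, neither player gains by switching.

(Beta, Epsilon) and (Delta, Alpha)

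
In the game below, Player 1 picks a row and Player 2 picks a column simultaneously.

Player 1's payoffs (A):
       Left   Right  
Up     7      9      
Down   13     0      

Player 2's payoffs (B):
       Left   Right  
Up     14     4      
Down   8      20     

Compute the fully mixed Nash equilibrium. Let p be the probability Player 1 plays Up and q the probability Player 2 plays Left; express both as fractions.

p = 6/11, q = 3/5

In a mixed NE each player is indifferent between their pure strategies, so the opponent's mix sets the indifference.
Player 2 indifferent between Left and Right: p·14 + (1−p)·8 = p·4 + (1−p)·20 ⟹ 8 + 6p = 20 + (-16)p ⟹ p = 6/11.
Player 1 indifferent between Up and Down: q·7 + (1−q)·9 = q·13 + (1−q)·0 ⟹ 9 + (-2)q = 0 + 13q ⟹ q = 3/5.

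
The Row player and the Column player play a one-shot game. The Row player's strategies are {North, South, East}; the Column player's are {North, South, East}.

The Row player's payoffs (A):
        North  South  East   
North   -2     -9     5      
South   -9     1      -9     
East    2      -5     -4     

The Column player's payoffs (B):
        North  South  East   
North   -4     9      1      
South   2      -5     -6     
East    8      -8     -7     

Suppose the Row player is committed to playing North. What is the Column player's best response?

With the Row player fixed at North, the Column player's payoffs are: North → -4, South → 9, East → 1.
The maximum is 9, achieved by South.

South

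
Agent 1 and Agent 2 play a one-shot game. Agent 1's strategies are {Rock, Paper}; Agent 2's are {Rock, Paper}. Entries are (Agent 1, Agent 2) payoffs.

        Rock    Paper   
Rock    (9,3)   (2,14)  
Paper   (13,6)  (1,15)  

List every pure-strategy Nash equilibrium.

(Rock, Paper)

Find each player's best response to every opponent strategy; NE are the intersections.
Agent 1's best responses — vs Rock: Paper (payoff 13); vs Paper: Rock (payoff 2).
Agent 2's best responses — vs Rock: Paper (payoff 14); vs Paper: Paper (payoff 15).
The only mutual best response is (Rock, Paper); neither player gains by switching there.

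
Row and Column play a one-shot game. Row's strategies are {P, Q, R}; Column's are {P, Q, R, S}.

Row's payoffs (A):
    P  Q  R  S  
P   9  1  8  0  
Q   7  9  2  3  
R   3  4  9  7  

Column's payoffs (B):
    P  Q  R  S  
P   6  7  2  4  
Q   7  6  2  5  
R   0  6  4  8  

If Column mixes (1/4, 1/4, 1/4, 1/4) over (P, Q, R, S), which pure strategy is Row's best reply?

R

Row's best reply maximizes expected payoff against the mix.
P: (1/4)·9 + (1/4)·1 + (1/4)·8 + (1/4)·0 = 9/2
Q: (1/4)·7 + (1/4)·9 + (1/4)·2 + (1/4)·3 = 21/4
R: (1/4)·3 + (1/4)·4 + (1/4)·9 + (1/4)·7 = 23/4
Highest expected payoff is 23/4, from R.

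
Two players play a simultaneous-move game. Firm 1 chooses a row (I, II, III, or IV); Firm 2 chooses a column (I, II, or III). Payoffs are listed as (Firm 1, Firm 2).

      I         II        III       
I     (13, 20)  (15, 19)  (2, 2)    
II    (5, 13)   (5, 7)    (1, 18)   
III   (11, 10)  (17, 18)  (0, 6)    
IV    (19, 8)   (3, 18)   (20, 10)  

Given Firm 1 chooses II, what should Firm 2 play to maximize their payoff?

III

With Firm 1 fixed at II, Firm 2's payoffs are: I → 13, II → 7, III → 18.
The maximum is 18, achieved by III.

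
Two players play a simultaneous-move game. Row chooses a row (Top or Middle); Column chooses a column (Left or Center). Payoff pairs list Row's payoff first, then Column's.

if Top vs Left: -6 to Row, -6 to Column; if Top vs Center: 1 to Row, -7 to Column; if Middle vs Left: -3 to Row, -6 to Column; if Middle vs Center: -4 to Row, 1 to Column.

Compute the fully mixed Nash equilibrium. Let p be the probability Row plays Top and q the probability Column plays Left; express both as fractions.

In a mixed NE each player is indifferent between their pure strategies, so the opponent's mix sets the indifference.
Column indifferent between Left and Center: p·(-6) + (1−p)·(-6) = p·(-7) + (1−p)·1 ⟹ (-6) + 0p = 1 + (-8)p ⟹ p = 7/8.
Row indifferent between Top and Middle: q·(-6) + (1−q)·1 = q·(-3) + (1−q)·(-4) ⟹ 1 + (-7)q = (-4) + 1q ⟹ q = 5/8.

p = 7/8, q = 5/8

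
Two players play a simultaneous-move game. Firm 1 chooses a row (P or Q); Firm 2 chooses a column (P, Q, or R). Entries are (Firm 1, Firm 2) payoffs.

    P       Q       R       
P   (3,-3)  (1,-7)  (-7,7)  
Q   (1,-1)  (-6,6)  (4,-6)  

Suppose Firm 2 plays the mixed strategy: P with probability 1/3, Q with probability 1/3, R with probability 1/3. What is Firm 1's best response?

Q

Compute Firm 1's expected payoff from each pure strategy against the given mix.
P: (1/3)·3 + (1/3)·1 + (1/3)·(-7) = -1
Q: (1/3)·1 + (1/3)·(-6) + (1/3)·4 = -1/3
Highest expected payoff is -1/3, from Q.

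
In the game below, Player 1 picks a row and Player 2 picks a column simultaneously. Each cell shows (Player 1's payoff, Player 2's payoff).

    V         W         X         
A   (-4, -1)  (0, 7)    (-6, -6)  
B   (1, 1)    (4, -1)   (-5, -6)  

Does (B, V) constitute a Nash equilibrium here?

Yes

Holding Player 2 at V: Player 1 gets 1 from B, versus -4 from A. No profitable deviation for Player 1.
Holding Player 1 at B: Player 2 gets 1 from V, versus -1 from W, -6 from X. No profitable deviation for Player 2 either.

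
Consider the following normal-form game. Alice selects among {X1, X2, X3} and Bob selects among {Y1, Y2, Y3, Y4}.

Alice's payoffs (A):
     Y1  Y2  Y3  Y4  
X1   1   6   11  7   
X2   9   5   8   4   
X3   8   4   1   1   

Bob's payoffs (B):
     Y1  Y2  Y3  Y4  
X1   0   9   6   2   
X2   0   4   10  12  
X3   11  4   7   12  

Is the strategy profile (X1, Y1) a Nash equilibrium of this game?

Holding Bob at Y1: Alice gets 1 from X1 but could get 9 by switching to X2. Alice has a profitable deviation.

No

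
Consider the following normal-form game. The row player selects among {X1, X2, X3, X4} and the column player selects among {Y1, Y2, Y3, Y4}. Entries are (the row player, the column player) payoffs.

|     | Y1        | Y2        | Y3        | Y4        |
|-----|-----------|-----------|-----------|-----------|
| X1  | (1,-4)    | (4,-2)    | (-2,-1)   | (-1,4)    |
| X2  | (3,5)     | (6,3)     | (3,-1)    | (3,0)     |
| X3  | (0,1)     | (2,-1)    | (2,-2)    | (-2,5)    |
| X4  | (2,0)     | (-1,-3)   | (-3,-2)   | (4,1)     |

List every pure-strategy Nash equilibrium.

Find each player's best response to every opponent strategy; NE are the intersections.
The row player's best responses — vs Y1: X2 (payoff 3); vs Y2: X2 (payoff 6); vs Y3: X2 (payoff 3); vs Y4: X4 (payoff 4).
The column player's best responses — vs X1: Y4 (payoff 4); vs X2: Y1 (payoff 5); vs X3: Y4 (payoff 5); vs X4: Y4 (payoff 1).
Mutual best responses occur at (X2, Y1) and (X4, Y4); at each, neither player gains by switching.

(X2, Y1) and (X4, Y4)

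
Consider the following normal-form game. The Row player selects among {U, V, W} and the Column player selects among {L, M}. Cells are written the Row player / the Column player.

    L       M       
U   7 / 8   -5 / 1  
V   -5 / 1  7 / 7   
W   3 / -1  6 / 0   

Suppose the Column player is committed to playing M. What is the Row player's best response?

With the Column player fixed at M, the Row player's payoffs are: U → -5, V → 7, W → 6.
The maximum is 7, achieved by V.

V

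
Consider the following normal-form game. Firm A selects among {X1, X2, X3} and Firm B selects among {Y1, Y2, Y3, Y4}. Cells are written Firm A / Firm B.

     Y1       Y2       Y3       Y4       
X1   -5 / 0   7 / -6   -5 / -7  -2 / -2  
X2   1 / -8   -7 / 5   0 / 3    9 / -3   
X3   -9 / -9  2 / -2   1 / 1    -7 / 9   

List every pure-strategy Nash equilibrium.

Find each player's best response to every opponent strategy; NE are the intersections.
Firm A's best responses — vs Y1: X2 (payoff 1); vs Y2: X1 (payoff 7); vs Y3: X3 (payoff 1); vs Y4: X2 (payoff 9).
Firm B's best responses — vs X1: Y1 (payoff 0); vs X2: Y2 (payoff 5); vs X3: Y4 (payoff 9).
No cell has both players best-responding. For instance, Firm A's best reply to Y4 is X2, but against X2 Firm B prefers Y2 over Y4.

There is no pure-strategy Nash equilibrium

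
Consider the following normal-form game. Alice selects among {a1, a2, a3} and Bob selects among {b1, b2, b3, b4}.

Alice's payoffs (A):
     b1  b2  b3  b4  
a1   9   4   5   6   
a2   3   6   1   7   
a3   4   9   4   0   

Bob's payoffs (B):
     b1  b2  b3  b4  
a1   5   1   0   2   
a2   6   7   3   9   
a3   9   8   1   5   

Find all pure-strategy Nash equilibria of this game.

A profile is a Nash equilibrium when each player is best-responding to the other.
Alice's best responses — vs b1: a1 (payoff 9); vs b2: a3 (payoff 9); vs b3: a1 (payoff 5); vs b4: a2 (payoff 7).
Bob's best responses — vs a1: b1 (payoff 5); vs a2: b4 (payoff 9); vs a3: b1 (payoff 9).
Mutual best responses occur at (a1, b1) and (a2, b4); at each, neither player gains by switching.

(a1, b1) and (a2, b4)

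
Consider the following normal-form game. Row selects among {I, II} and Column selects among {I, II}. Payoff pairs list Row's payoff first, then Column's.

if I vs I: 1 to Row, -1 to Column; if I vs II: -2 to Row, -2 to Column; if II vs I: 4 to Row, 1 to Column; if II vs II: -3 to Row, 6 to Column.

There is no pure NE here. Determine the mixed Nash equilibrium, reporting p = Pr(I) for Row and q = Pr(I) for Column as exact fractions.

Each player's mixing probability is pinned down by making the *other* player indifferent.
Column indifferent between I and II: p·(-1) + (1−p)·1 = p·(-2) + (1−p)·6 ⟹ 1 + (-2)p = 6 + (-8)p ⟹ p = 5/6.
Row indifferent between I and II: q·1 + (1−q)·(-2) = q·4 + (1−q)·(-3) ⟹ (-2) + 3q = (-3) + 7q ⟹ q = 1/4.

p = 5/6, q = 1/4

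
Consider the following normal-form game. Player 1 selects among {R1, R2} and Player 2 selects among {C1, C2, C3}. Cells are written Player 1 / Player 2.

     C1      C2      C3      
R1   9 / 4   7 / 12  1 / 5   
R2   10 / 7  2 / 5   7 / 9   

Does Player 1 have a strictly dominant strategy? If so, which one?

None

Check whether one of Player 1's strategies beats all alternatives regardless of what the opponent does.
R1 is not dominant: against C1, R2 gives 10 > 9.
R2 is not dominant: against C2, R1 gives 7 > 2.
No single strategy is best against every opponent action.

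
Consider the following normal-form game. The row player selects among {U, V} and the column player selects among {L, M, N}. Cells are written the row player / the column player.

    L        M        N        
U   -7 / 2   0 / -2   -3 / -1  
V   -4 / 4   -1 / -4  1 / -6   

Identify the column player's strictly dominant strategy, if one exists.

L

A strategy is strictly dominant if it gives the column player a strictly higher payoff than every other strategy, against every choice by the opponent.
L strictly dominates: vs U: 2 > each of {-2, -1}; vs V: 4 > each of {-4, -6}.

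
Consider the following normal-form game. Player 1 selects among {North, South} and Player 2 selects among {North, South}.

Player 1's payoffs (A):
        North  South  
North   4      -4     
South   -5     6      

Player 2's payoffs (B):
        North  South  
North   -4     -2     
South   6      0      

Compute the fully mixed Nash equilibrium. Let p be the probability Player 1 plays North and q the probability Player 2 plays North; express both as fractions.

p = 3/4, q = 10/19

In a mixed NE each player is indifferent between their pure strategies, so the opponent's mix sets the indifference.
Player 2 indifferent between North and South: p·(-4) + (1−p)·6 = p·(-2) + (1−p)·0 ⟹ 6 + (-10)p = 0 + (-2)p ⟹ p = 3/4.
Player 1 indifferent between North and South: q·4 + (1−q)·(-4) = q·(-5) + (1−q)·6 ⟹ (-4) + 8q = 6 + (-11)q ⟹ q = 10/19.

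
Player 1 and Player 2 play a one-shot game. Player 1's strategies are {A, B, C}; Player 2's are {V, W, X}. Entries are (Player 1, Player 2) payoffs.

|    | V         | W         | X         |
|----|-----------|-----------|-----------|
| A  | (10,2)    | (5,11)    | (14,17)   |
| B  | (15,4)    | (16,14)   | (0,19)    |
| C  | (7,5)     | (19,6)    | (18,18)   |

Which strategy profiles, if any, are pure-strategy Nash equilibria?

(C, X)

A profile is a Nash equilibrium when each player is best-responding to the other.
Player 1's best responses — vs V: B (payoff 15); vs W: C (payoff 19); vs X: C (payoff 18).
Player 2's best responses — vs A: X (payoff 17); vs B: X (payoff 19); vs C: X (payoff 18).
The only mutual best response is (C, X); neither player gains by switching there.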